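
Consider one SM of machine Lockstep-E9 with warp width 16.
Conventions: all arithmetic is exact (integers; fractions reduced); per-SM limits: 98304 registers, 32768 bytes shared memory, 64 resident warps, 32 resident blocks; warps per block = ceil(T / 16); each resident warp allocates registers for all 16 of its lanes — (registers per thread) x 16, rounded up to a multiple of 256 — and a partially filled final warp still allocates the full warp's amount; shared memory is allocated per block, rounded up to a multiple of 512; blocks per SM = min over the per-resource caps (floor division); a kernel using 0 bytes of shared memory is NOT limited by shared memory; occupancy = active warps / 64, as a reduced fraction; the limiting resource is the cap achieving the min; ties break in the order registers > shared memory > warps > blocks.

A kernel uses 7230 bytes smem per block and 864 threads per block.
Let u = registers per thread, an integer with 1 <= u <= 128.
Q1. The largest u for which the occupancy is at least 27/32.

Answer: u = 112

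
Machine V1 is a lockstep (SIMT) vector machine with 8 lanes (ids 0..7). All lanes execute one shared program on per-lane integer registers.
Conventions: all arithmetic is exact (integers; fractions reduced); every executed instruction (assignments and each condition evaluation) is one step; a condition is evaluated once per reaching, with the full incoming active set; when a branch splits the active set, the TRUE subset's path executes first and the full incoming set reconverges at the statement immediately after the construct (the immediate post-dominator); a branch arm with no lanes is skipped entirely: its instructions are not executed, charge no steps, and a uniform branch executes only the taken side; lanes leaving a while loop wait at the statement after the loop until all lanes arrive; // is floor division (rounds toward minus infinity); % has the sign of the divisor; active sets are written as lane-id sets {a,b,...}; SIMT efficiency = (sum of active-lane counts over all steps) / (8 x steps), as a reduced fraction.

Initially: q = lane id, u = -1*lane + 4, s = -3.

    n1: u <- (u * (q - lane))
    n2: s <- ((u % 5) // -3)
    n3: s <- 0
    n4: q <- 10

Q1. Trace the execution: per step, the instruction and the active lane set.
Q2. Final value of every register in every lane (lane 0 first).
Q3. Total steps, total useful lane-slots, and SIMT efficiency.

step 0: u <- (u * (q - lane))        {0,1,2,3,4,5,6,7}
step 1: s <- ((u % 5) // -3)         {0,1,2,3,4,5,6,7}
step 2: s <- 0                       {0,1,2,3,4,5,6,7}
step 3: q <- 10                      {0,1,2,3,4,5,6,7}

Answer: 4 steps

q: 10,10,10,10,10,10,10,10
u: 0,0,0,0,0,0,0,0
s: 0,0,0,0,0,0,0,0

steps = 4; useful = 32; efficiency = 32/32 = 1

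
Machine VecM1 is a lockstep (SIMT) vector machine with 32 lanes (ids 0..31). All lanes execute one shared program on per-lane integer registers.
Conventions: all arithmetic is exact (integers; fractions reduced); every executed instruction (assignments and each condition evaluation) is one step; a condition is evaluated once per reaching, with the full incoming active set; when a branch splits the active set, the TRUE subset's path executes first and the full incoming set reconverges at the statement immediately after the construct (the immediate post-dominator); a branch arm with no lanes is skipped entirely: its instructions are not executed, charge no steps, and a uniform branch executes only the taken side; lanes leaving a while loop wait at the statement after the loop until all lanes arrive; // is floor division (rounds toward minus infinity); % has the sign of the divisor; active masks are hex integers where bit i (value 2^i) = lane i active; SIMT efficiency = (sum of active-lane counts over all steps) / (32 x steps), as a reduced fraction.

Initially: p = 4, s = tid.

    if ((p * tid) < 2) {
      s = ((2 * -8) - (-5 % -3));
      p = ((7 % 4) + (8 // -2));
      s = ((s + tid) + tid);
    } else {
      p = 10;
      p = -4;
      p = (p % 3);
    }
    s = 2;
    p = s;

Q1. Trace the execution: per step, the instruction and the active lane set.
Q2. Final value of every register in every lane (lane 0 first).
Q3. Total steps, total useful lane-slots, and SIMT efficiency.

step 0: eval ((p * tid) < 2)         0xffffffff
step 1: s <- ((2 * -8) - (-5 % -3))  0x00000001
step 2: p <- ((7 % 4) + (8 // -2))   0x00000001
step 3: s <- ((s + tid) + tid)       0x00000001
step 4: p <- 10                      0xfffffffe
step 5: p <- -4                      0xfffffffe
step 6: p <- (p % 3)                 0xfffffffe
step 7: s <- 2                       0xffffffff
step 8: p <- s                       0xffffffff

Answer: 9 steps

p: 2,2,2,2,2,2,2,2,2,2,2,2,2,2,2,2,2,2,2,2,2,2,2,2,2,2,2,2,2,2,2,2
s: 2,2,2,2,2,2,2,2,2,2,2,2,2,2,2,2,2,2,2,2,2,2,2,2,2,2,2,2,2,2,2,2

steps = 9; useful = 192; efficiency = 192/288 = 2/3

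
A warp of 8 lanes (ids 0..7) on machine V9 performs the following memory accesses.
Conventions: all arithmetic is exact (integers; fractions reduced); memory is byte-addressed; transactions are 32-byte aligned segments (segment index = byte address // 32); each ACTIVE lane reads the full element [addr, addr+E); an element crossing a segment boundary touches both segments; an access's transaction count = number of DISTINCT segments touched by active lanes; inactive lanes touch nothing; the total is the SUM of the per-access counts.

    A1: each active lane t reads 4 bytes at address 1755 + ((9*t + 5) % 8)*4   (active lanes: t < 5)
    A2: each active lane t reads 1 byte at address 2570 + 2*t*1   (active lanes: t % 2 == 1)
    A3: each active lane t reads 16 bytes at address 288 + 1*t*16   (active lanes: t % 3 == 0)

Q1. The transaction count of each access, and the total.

A1: 2 transactions
A2: 1 transaction
A3: 3 transactions

Answer: 2,1,3; total 6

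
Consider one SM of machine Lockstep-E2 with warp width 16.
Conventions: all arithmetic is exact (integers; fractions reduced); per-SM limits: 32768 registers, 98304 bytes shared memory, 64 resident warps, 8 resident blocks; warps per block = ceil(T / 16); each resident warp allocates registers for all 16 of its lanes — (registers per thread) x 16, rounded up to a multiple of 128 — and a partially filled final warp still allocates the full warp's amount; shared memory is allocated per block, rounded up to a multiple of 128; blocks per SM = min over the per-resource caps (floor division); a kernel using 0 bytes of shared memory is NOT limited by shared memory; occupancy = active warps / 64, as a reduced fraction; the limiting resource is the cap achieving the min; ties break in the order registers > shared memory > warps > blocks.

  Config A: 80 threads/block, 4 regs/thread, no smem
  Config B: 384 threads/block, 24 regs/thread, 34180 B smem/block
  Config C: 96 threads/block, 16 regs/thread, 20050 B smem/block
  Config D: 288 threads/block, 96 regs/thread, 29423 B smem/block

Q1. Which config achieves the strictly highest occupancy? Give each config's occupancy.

occupancies: A 5/8, B 3/4, C 3/8, D 9/32

Answer: B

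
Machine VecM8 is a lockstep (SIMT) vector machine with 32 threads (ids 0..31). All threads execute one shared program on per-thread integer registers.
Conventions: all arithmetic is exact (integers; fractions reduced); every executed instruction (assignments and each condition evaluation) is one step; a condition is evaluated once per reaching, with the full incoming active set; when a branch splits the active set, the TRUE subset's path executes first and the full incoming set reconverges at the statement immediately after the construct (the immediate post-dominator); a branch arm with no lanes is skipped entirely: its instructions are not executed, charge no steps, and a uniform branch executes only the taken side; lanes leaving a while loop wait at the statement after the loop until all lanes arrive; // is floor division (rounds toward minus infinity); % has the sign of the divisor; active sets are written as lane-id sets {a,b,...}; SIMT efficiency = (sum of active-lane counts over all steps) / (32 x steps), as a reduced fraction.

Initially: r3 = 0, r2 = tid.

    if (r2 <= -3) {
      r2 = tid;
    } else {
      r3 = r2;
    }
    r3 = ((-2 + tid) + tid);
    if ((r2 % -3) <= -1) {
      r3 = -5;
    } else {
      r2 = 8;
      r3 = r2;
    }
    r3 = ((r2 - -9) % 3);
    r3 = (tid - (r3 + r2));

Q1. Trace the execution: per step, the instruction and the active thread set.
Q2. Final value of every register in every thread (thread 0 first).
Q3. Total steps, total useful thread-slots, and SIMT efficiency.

step 0: eval (r2 <= -3)              {0,1,2,3,4,5,6,7,8,9,10,11,12,13,14,15,16,17,18,19,20,21,22,23,24,25,26,27,28,29,30,31}
step 1: r3 <- r2                     {0,1,2,3,4,5,6,7,8,9,10,11,12,13,14,15,16,17,18,19,20,21,22,23,24,25,26,27,28,29,30,31}
step 2: r3 <- ((-2 + tid) + tid)     {0,1,2,3,4,5,6,7,8,9,10,11,12,13,14,15,16,17,18,19,20,21,22,23,24,25,26,27,28,29,30,31}
step 3: eval ((r2 % -3) <= -1)       {0,1,2,3,4,5,6,7,8,9,10,11,12,13,14,15,16,17,18,19,20,21,22,23,24,25,26,27,28,29,30,31}
step 4: r3 <- -5                     {1,2,4,5,7,8,10,11,13,14,16,17,19,20,22,23,25,26,28,29,31}
step 5: r2 <- 8                      {0,3,6,9,12,15,18,21,24,27,30}
step 6: r3 <- r2                     {0,3,6,9,12,15,18,21,24,27,30}
step 7: r3 <- ((r2 - -9) % 3)        {0,1,2,3,4,5,6,7,8,9,10,11,12,13,14,15,16,17,18,19,20,21,22,23,24,25,26,27,28,29,30,31}
step 8: r3 <- (tid - (r3 + r2))      {0,1,2,3,4,5,6,7,8,9,10,11,12,13,14,15,16,17,18,19,20,21,22,23,24,25,26,27,28,29,30,31}

Answer: 9 steps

r3: -10,-1,-2,-7,-1,-2,-4,-1,-2,-1,-1,-2,2,-1,-2,5,-1,-2,8,-1,-2,11,-1,-2,14,-1,-2,17,-1,-2,20,-1
r2: 8,1,2,8,4,5,8,7,8,8,10,11,8,13,14,8,16,17,8,19,20,8,22,23,8,25,26,8,28,29,8,31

steps = 9; useful = 235; efficiency = 235/288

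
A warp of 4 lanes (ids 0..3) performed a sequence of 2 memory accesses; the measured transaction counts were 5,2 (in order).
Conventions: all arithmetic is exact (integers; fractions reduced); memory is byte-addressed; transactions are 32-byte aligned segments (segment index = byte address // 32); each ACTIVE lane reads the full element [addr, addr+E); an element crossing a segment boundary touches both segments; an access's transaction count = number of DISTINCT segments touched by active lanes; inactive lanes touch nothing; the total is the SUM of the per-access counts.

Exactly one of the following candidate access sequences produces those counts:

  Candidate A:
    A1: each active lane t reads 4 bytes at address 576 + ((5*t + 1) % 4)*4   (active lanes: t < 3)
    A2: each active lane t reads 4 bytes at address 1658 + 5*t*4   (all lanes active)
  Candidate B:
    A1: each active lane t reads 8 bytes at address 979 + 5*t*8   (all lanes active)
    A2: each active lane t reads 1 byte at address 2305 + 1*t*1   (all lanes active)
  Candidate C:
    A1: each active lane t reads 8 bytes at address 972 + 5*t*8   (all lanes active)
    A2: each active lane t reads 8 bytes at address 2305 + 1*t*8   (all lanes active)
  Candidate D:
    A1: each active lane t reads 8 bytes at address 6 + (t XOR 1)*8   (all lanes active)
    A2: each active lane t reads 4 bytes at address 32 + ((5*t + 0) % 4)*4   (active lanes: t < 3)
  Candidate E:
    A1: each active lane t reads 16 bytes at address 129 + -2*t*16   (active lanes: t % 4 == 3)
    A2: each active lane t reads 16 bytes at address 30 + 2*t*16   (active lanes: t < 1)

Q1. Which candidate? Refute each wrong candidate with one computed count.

A: A1 gives 1 transaction, not 5
B: A2 gives 1 transaction, not 2
D: A1 gives 2 transactions, not 5
E: A1 gives 1 transaction, not 5
C: all counts match (5,2)

Answer: C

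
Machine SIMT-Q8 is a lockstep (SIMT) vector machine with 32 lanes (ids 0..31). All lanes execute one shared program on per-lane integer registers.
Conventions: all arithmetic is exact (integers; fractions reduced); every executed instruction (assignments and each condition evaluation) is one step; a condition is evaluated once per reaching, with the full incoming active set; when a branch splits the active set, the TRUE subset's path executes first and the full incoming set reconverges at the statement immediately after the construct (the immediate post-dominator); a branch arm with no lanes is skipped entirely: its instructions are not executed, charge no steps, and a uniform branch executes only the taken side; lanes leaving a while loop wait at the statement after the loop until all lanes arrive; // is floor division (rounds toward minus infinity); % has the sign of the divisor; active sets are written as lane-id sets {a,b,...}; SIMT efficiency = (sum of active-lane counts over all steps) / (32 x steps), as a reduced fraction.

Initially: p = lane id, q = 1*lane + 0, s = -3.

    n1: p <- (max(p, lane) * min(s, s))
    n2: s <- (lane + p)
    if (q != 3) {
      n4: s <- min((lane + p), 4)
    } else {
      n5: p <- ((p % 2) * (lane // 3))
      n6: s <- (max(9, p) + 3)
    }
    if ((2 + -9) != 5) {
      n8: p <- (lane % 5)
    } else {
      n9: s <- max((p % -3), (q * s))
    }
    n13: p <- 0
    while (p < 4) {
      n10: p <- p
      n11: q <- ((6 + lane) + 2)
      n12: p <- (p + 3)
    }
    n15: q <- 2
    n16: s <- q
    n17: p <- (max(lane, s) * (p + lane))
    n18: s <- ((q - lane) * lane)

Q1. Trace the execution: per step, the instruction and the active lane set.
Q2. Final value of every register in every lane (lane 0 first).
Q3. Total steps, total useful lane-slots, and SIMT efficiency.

step 0: p <- (max(p, lane) * min(s, s)) {0,1,2,3,4,5,6,7,8,9,10,11,12,13,14,15,16,17,18,19,20,21,22,23,24,25,26,27,28,29,30,31}
step 1: s <- (lane + p)              {0,1,2,3,4,5,6,7,8,9,10,11,12,13,14,15,16,17,18,19,20,21,22,23,24,25,26,27,28,29,30,31}
step 2: eval (q != 3)                {0,1,2,3,4,5,6,7,8,9,10,11,12,13,14,15,16,17,18,19,20,21,22,23,24,25,26,27,28,29,30,31}
step 3: s <- min((lane + p), 4)      {0,1,2,4,5,6,7,8,9,10,11,12,13,14,15,16,17,18,19,20,21,22,23,24,25,26,27,28,29,30,31}
step 4: p <- ((p % 2) * (lane // 3)) {3}
step 5: s <- (max(9, p) + 3)         {3}
step 6: eval ((2 + -9) != 5)         {0,1,2,3,4,5,6,7,8,9,10,11,12,13,14,15,16,17,18,19,20,21,22,23,24,25,26,27,28,29,30,31}
step 7: p <- (lane % 5)              {0,1,2,3,4,5,6,7,8,9,10,11,12,13,14,15,16,17,18,19,20,21,22,23,24,25,26,27,28,29,30,31}
step 8: p <- 0                       {0,1,2,3,4,5,6,7,8,9,10,11,12,13,14,15,16,17,18,19,20,21,22,23,24,25,26,27,28,29,30,31}
step 9: eval (p < 4)                 {0,1,2,3,4,5,6,7,8,9,10,11,12,13,14,15,16,17,18,19,20,21,22,23,24,25,26,27,28,29,30,31}
step 10: p <- p                       {0,1,2,3,4,5,6,7,8,9,10,11,12,13,14,15,16,17,18,19,20,21,22,23,24,25,26,27,28,29,30,31}
step 11: q <- ((6 + lane) + 2)        {0,1,2,3,4,5,6,7,8,9,10,11,12,13,14,15,16,17,18,19,20,21,22,23,24,25,26,27,28,29,30,31}
step 12: p <- (p + 3)                 {0,1,2,3,4,5,6,7,8,9,10,11,12,13,14,15,16,17,18,19,20,21,22,23,24,25,26,27,28,29,30,31}
step 13: eval (p < 4)                 {0,1,2,3,4,5,6,7,8,9,10,11,12,13,14,15,16,17,18,19,20,21,22,23,24,25,26,27,28,29,30,31}
step 14: p <- p                       {0,1,2,3,4,5,6,7,8,9,10,11,12,13,14,15,16,17,18,19,20,21,22,23,24,25,26,27,28,29,30,31}
step 15: q <- ((6 + lane) + 2)        {0,1,2,3,4,5,6,7,8,9,10,11,12,13,14,15,16,17,18,19,20,21,22,23,24,25,26,27,28,29,30,31}
step 16: p <- (p + 3)                 {0,1,2,3,4,5,6,7,8,9,10,11,12,13,14,15,16,17,18,19,20,21,22,23,24,25,26,27,28,29,30,31}
step 17: eval (p < 4)                 {0,1,2,3,4,5,6,7,8,9,10,11,12,13,14,15,16,17,18,19,20,21,22,23,24,25,26,27,28,29,30,31}
step 18: q <- 2                       {0,1,2,3,4,5,6,7,8,9,10,11,12,13,14,15,16,17,18,19,20,21,22,23,24,25,26,27,28,29,30,31}
step 19: s <- q                       {0,1,2,3,4,5,6,7,8,9,10,11,12,13,14,15,16,17,18,19,20,21,22,23,24,25,26,27,28,29,30,31}
step 20: p <- (max(lane, s) * (p + lane)) {0,1,2,3,4,5,6,7,8,9,10,11,12,13,14,15,16,17,18,19,20,21,22,23,24,25,26,27,28,29,30,31}
step 21: s <- ((q - lane) * lane)     {0,1,2,3,4,5,6,7,8,9,10,11,12,13,14,15,16,17,18,19,20,21,22,23,24,25,26,27,28,29,30,31}

Answer: 22 steps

p: 12,14,16,27,40,55,72,91,112,135,160,187,216,247,280,315,352,391,432,475,520,567,616,667,720,775,832,891,952,1015,1080,1147
q: 2,2,2,2,2,2,2,2,2,2,2,2,2,2,2,2,2,2,2,2,2,2,2,2,2,2,2,2,2,2,2,2
s: 0,1,0,-3,-8,-15,-24,-35,-48,-63,-80,-99,-120,-143,-168,-195,-224,-255,-288,-323,-360,-399,-440,-483,-528,-575,-624,-675,-728,-783,-840,-899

steps = 22; useful = 641; efficiency = 641/704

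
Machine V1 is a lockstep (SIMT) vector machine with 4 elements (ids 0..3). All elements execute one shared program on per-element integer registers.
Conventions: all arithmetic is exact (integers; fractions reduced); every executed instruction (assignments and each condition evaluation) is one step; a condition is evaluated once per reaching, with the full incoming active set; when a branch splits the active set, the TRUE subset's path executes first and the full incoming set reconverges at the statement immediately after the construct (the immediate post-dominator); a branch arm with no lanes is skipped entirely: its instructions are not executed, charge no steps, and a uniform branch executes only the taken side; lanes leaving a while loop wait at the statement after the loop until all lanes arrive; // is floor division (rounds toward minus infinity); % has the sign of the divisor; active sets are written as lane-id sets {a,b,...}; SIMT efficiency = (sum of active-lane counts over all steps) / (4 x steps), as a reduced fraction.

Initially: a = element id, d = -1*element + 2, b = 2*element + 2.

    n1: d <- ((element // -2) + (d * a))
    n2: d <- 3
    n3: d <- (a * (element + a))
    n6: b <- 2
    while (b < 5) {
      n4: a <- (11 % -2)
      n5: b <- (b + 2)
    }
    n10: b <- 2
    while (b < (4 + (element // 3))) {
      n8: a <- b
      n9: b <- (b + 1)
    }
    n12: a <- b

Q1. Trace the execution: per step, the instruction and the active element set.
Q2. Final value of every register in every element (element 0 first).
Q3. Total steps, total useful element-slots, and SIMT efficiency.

step 0: d <- ((element // -2) + (d * a)) {0,1,2,3}
step 1: d <- 3                       {0,1,2,3}
step 2: d <- (a * (element + a))     {0,1,2,3}
step 3: b <- 2                       {0,1,2,3}
step 4: eval (b < 5)                 {0,1,2,3}
step 5: a <- (11 % -2)               {0,1,2,3}
step 6: b <- (b + 2)                 {0,1,2,3}
step 7: eval (b < 5)                 {0,1,2,3}
step 8: a <- (11 % -2)               {0,1,2,3}
step 9: b <- (b + 2)                 {0,1,2,3}
step 10: eval (b < 5)                 {0,1,2,3}
step 11: b <- 2                       {0,1,2,3}
step 12: eval (b < (4 + (element // 3))) {0,1,2,3}
step 13: a <- b                       {0,1,2,3}
step 14: b <- (b + 1)                 {0,1,2,3}
step 15: eval (b < (4 + (element // 3))) {0,1,2,3}
step 16: a <- b                       {0,1,2,3}
step 17: b <- (b + 1)                 {0,1,2,3}
step 18: eval (b < (4 + (element // 3))) {0,1,2,3}
step 19: a <- b                       {3}
step 20: b <- (b + 1)                 {3}
step 21: eval (b < (4 + (element // 3))) {3}
step 22: a <- b                       {0,1,2,3}

Answer: 23 steps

a: 4,4,4,5
d: 0,2,8,18
b: 4,4,4,5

steps = 23; useful = 83; efficiency = 83/92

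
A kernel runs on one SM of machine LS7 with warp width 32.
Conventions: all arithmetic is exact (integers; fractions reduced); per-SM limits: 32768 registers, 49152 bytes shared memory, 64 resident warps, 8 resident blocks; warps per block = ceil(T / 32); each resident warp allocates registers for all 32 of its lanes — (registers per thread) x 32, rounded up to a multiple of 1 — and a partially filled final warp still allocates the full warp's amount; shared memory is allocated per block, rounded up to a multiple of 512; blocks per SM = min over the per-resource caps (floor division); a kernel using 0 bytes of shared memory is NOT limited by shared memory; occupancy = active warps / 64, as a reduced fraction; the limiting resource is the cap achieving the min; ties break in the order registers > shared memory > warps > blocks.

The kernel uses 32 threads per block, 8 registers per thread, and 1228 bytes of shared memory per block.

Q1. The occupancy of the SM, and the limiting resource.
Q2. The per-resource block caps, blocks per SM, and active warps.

Answer: occupancy 1/8, limited by blocks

registers: 128 blocks
shared memory: 32 blocks
warps: 64 blocks
blocks: 8 blocks

Answer: 8 blocks, 8 active warps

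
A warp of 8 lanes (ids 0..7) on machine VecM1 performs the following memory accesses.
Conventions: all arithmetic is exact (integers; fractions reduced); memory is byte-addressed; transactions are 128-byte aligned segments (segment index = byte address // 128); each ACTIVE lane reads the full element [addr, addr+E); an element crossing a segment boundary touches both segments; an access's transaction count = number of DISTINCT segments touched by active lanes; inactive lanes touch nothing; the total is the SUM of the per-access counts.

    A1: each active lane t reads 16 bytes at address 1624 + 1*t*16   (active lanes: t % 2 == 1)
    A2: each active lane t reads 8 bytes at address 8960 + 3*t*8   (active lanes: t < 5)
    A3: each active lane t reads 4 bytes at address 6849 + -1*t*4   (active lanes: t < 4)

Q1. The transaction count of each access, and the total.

A1: 2 transactions
A2: 1 transaction
A3: 1 transaction

Answer: 2,1,1; total 4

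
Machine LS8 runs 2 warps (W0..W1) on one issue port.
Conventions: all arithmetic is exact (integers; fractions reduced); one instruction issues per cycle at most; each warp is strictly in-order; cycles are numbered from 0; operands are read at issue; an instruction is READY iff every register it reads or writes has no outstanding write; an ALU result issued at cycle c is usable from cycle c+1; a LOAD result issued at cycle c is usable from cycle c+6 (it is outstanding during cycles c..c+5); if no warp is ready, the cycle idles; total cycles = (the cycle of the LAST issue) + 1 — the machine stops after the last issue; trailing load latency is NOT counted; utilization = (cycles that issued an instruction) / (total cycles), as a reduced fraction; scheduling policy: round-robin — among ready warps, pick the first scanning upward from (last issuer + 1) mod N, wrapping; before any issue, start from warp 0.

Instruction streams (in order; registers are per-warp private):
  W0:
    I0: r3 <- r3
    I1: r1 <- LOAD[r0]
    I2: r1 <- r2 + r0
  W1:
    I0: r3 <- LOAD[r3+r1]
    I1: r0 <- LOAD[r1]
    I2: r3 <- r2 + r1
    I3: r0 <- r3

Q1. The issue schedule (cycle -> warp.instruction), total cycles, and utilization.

cycle 0: W0.I0
cycle 1: W1.I0
cycle 2: W0.I1
cycle 3: W1.I1
cycle 4: idle
cycle 5: idle
cycle 6: idle
cycle 7: W1.I2
cycle 8: W0.I2
cycle 9: W1.I3

Answer: 10 cycles, utilization 7/10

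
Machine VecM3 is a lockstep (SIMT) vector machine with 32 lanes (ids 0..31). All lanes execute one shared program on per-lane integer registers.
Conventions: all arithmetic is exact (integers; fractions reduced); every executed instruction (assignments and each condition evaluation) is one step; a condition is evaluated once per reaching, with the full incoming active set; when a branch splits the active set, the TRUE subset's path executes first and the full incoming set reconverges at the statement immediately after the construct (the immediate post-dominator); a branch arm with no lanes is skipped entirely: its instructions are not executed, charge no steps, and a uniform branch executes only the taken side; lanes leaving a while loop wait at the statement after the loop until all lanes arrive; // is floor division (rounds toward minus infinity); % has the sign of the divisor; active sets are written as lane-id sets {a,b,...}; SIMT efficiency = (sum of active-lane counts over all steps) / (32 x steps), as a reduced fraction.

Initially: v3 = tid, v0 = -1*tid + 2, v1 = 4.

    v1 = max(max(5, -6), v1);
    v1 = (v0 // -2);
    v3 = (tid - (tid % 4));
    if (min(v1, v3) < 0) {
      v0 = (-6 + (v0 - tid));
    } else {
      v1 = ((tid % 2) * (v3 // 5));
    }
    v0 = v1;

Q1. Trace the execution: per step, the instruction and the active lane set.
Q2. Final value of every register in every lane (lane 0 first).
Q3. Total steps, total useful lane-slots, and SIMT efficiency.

step 0: v1 <- max(max(5, -6), v1)    {0,1,2,3,4,5,6,7,8,9,10,11,12,13,14,15,16,17,18,19,20,21,22,23,24,25,26,27,28,29,30,31}
step 1: v1 <- (v0 // -2)             {0,1,2,3,4,5,6,7,8,9,10,11,12,13,14,15,16,17,18,19,20,21,22,23,24,25,26,27,28,29,30,31}
step 2: v3 <- (tid - (tid % 4))      {0,1,2,3,4,5,6,7,8,9,10,11,12,13,14,15,16,17,18,19,20,21,22,23,24,25,26,27,28,29,30,31}
step 3: eval (min(v1, v3) < 0)       {0,1,2,3,4,5,6,7,8,9,10,11,12,13,14,15,16,17,18,19,20,21,22,23,24,25,26,27,28,29,30,31}
step 4: v0 <- (-6 + (v0 - tid))      {0,1}
step 5: v1 <- ((tid % 2) * (v3 // 5)) {2,3,4,5,6,7,8,9,10,11,12,13,14,15,16,17,18,19,20,21,22,23,24,25,26,27,28,29,30,31}
step 6: v0 <- v1                     {0,1,2,3,4,5,6,7,8,9,10,11,12,13,14,15,16,17,18,19,20,21,22,23,24,25,26,27,28,29,30,31}

Answer: 7 steps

v3: 0,0,0,0,4,4,4,4,8,8,8,8,12,12,12,12,16,16,16,16,20,20,20,20,24,24,24,24,28,28,28,28
v0: -1,-1,0,0,0,0,0,0,0,1,0,1,0,2,0,2,0,3,0,3,0,4,0,4,0,4,0,4,0,5,0,5
v1: -1,-1,0,0,0,0,0,0,0,1,0,1,0,2,0,2,0,3,0,3,0,4,0,4,0,4,0,4,0,5,0,5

steps = 7; useful = 192; efficiency = 192/224 = 6/7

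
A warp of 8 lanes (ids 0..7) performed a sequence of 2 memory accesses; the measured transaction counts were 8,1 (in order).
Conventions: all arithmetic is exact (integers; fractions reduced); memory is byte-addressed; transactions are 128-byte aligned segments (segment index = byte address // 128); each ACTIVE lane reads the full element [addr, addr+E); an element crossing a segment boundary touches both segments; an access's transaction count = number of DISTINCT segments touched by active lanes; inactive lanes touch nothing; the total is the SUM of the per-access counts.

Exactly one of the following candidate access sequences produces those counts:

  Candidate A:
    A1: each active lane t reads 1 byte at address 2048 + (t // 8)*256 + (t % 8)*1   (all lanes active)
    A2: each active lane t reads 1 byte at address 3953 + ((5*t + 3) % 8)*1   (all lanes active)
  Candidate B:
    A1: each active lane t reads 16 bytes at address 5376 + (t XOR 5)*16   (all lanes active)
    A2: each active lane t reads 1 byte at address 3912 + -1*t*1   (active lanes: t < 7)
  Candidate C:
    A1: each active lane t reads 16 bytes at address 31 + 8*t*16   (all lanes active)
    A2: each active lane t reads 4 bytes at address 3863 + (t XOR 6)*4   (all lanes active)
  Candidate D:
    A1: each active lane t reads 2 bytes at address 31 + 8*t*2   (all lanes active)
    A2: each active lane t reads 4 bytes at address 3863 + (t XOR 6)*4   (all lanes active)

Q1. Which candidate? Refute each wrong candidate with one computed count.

A: A1 gives 1 transaction, not 8
B: A1 gives 1 transaction, not 8
D: A1 gives 2 transactions, not 8
C: all counts match (8,1)

Answer: C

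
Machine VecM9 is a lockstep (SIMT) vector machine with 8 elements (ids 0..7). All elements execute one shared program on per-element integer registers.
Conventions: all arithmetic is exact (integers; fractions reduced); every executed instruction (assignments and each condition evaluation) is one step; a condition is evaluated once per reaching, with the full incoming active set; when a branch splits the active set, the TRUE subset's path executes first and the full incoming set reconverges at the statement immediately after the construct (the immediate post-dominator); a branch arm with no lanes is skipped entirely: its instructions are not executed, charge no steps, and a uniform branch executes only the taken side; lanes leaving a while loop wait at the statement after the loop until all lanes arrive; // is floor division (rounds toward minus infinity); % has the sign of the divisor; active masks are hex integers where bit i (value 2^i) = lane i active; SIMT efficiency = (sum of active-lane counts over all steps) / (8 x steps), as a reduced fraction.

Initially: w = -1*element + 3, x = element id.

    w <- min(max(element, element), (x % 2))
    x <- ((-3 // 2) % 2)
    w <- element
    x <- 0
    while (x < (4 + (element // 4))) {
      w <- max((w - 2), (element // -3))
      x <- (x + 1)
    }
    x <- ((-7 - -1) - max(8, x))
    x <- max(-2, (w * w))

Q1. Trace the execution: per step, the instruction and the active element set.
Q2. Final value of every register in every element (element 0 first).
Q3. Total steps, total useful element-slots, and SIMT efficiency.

step 0: w <- min(max(element, element), (x % 2)) 0xff
step 1: x <- ((-3 // 2) % 2)         0xff
step 2: w <- element                 0xff
step 3: x <- 0                       0xff
step 4: eval (x < (4 + (element // 4))) 0xff
step 5: w <- max((w - 2), (element // -3)) 0xff
step 6: x <- (x + 1)                 0xff
step 7: eval (x < (4 + (element // 4))) 0xff
step 8: w <- max((w - 2), (element // -3)) 0xff
step 9: x <- (x + 1)                 0xff
step 10: eval (x < (4 + (element // 4))) 0xff
step 11: w <- max((w - 2), (element // -3)) 0xff
step 12: x <- (x + 1)                 0xff
step 13: eval (x < (4 + (element // 4))) 0xff
step 14: w <- max((w - 2), (element // -3)) 0xff
step 15: x <- (x + 1)                 0xff
step 16: eval (x < (4 + (element // 4))) 0xff
step 17: w <- max((w - 2), (element // -3)) 0xf0
step 18: x <- (x + 1)                 0xf0
step 19: eval (x < (4 + (element // 4))) 0xf0
step 20: x <- ((-7 - -1) - max(8, x)) 0xff
step 21: x <- max(-2, (w * w))        0xff

Answer: 22 steps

w: 0,-1,-1,-1,-2,-2,-2,-3
x: 0,1,1,1,4,4,4,9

steps = 22; useful = 164; efficiency = 164/176 = 41/44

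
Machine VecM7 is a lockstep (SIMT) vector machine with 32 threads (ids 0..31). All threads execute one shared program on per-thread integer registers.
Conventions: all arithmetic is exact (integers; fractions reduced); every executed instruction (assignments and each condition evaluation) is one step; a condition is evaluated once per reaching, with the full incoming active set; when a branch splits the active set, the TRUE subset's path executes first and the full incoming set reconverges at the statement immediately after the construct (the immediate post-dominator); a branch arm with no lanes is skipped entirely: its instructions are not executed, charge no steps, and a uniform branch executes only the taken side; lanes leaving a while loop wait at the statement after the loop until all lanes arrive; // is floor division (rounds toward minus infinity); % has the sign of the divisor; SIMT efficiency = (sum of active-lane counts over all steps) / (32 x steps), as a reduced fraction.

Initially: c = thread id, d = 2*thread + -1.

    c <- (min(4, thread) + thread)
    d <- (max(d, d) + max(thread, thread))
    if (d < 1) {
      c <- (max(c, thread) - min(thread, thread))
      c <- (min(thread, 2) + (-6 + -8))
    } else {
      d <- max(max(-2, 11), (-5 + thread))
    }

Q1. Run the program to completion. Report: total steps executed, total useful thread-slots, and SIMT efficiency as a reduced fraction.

Answer: 6 steps, 129 useful, 43/64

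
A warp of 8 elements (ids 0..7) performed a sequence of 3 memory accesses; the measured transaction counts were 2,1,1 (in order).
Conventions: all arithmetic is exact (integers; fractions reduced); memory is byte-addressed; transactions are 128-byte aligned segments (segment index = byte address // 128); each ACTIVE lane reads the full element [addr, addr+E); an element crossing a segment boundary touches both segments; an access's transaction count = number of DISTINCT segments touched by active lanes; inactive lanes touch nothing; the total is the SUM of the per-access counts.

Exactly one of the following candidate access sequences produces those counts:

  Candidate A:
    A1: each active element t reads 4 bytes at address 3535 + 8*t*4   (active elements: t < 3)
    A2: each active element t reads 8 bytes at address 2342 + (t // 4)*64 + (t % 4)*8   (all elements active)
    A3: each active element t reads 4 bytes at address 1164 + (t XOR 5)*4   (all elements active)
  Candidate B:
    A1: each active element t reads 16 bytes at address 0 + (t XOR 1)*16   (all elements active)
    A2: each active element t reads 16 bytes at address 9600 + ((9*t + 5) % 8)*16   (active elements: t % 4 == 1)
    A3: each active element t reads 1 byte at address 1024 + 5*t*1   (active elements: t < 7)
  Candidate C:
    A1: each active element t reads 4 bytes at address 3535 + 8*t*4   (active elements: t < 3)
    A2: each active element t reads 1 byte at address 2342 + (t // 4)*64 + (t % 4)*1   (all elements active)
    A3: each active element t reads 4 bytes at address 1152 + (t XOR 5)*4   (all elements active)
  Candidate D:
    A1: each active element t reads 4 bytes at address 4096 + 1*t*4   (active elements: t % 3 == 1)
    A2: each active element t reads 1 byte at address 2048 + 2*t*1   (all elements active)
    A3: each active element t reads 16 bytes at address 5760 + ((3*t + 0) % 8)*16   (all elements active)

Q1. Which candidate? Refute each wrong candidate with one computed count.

A: A2 gives 2 transactions, not 1
B: A1 gives 1 transaction, not 2
D: A1 gives 1 transaction, not 2
C: all counts match (2,1,1)

Answer: C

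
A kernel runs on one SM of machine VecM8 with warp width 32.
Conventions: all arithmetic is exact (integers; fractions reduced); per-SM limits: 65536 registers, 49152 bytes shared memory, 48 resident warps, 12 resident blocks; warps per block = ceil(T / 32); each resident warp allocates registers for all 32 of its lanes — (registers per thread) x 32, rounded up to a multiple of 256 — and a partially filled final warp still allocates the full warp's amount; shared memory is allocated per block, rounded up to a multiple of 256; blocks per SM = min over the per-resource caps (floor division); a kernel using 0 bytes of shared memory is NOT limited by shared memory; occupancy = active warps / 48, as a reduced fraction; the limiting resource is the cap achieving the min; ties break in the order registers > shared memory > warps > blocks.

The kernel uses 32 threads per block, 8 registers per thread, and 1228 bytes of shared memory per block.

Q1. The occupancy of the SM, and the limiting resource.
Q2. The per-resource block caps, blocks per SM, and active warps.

Answer: occupancy 1/4, limited by blocks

registers: 256 blocks
shared memory: 38 blocks
warps: 48 blocks
blocks: 12 blocks

Answer: 12 blocks, 12 active warps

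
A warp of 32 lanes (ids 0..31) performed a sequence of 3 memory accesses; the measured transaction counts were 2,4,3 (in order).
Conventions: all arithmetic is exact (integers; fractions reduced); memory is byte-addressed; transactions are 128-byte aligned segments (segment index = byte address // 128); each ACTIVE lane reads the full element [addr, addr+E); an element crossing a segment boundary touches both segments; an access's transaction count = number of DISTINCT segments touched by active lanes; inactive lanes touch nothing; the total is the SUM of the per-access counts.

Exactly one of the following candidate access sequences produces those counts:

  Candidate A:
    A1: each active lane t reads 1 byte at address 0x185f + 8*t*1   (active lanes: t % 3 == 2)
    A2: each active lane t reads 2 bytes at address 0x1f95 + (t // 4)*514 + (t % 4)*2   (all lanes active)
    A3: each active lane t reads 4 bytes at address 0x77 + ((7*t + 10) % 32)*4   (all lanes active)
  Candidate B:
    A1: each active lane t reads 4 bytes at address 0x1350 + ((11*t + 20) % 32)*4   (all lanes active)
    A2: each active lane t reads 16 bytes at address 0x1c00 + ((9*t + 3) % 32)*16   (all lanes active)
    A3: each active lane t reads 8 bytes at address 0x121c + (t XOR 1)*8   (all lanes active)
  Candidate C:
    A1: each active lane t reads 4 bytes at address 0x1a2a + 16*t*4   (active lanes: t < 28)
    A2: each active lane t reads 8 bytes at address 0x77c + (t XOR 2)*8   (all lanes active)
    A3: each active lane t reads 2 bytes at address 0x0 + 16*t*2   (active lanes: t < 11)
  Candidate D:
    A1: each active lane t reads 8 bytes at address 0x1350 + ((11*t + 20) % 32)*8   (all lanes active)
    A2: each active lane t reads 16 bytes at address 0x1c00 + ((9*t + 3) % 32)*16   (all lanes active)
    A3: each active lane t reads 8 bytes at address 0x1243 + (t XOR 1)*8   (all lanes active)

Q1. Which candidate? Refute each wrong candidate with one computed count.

A: A1 gives 3 transactions, not 2
C: A1 gives 14 transactions, not 2
D: A1 gives 3 transactions, not 2
B: all counts match (2,4,3)

Answer: B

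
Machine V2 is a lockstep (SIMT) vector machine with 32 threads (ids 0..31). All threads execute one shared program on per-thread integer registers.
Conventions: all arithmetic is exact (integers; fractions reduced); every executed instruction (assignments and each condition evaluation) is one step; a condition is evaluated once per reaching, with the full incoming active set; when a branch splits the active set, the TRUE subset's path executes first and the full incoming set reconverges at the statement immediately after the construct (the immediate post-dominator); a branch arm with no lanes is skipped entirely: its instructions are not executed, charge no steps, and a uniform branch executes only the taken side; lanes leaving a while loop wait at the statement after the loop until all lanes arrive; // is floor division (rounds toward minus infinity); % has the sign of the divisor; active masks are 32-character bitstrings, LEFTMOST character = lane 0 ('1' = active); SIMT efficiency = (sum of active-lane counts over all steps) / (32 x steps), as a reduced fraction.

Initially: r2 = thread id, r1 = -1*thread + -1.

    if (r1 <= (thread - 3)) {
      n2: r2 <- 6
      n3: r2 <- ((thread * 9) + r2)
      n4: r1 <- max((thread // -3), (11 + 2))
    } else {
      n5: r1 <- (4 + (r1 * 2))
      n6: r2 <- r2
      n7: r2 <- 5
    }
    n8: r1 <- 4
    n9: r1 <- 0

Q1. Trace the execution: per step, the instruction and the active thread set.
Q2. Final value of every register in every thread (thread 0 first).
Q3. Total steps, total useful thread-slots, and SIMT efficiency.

step 0: eval (r1 <= (thread - 3))    11111111111111111111111111111111
step 1: r2 <- 6                      01111111111111111111111111111111
step 2: r2 <- ((thread * 9) + r2)    01111111111111111111111111111111
step 3: r1 <- max((thread // -3), (11 + 2)) 01111111111111111111111111111111
step 4: r1 <- (4 + (r1 * 2))         10000000000000000000000000000000
step 5: r2 <- r2                     10000000000000000000000000000000
step 6: r2 <- 5                      10000000000000000000000000000000
step 7: r1 <- 4                      11111111111111111111111111111111
step 8: r1 <- 0                      11111111111111111111111111111111

Answer: 9 steps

r2: 5,15,24,33,42,51,60,69,78,87,96,105,114,123,132,141,150,159,168,177,186,195,204,213,222,231,240,249,258,267,276,285
r1: 0,0,0,0,0,0,0,0,0,0,0,0,0,0,0,0,0,0,0,0,0,0,0,0,0,0,0,0,0,0,0,0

steps = 9; useful = 192; efficiency = 192/288 = 2/3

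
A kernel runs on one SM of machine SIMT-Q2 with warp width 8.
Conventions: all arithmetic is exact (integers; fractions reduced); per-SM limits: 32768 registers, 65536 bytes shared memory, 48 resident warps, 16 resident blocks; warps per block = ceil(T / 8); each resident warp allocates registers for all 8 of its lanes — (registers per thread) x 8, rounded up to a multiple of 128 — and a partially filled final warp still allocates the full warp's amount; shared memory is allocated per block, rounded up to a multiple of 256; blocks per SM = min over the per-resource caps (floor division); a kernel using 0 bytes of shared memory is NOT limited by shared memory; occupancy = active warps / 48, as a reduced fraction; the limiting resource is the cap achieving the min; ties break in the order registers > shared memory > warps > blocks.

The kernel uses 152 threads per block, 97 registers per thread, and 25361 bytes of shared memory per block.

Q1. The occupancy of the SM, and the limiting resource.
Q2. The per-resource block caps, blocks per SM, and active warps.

Answer: occupancy 19/48, limited by registers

registers: 1 block
shared memory: 2 blocks
warps: 2 blocks
blocks: 16 blocks

Answer: 1 block, 19 active warps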